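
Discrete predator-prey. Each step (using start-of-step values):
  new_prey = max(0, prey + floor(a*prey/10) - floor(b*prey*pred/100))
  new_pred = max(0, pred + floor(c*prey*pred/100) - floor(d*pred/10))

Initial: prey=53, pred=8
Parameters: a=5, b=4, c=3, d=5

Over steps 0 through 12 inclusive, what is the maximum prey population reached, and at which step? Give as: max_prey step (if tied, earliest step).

Answer: 63 1

Derivation:
Step 1: prey: 53+26-16=63; pred: 8+12-4=16
Step 2: prey: 63+31-40=54; pred: 16+30-8=38
Step 3: prey: 54+27-82=0; pred: 38+61-19=80
Step 4: prey: 0+0-0=0; pred: 80+0-40=40
Step 5: prey: 0+0-0=0; pred: 40+0-20=20
Step 6: prey: 0+0-0=0; pred: 20+0-10=10
Step 7: prey: 0+0-0=0; pred: 10+0-5=5
Step 8: prey: 0+0-0=0; pred: 5+0-2=3
Step 9: prey: 0+0-0=0; pred: 3+0-1=2
Step 10: prey: 0+0-0=0; pred: 2+0-1=1
Step 11: prey: 0+0-0=0; pred: 1+0-0=1
Step 12: prey: 0+0-0=0; pred: 1+0-0=1
Max prey = 63 at step 1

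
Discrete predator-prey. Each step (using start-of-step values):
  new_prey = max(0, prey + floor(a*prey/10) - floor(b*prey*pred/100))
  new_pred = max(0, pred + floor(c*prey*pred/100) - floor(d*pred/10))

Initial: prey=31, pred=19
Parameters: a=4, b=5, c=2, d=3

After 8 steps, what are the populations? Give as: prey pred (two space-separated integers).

Answer: 0 4

Derivation:
Step 1: prey: 31+12-29=14; pred: 19+11-5=25
Step 2: prey: 14+5-17=2; pred: 25+7-7=25
Step 3: prey: 2+0-2=0; pred: 25+1-7=19
Step 4: prey: 0+0-0=0; pred: 19+0-5=14
Step 5: prey: 0+0-0=0; pred: 14+0-4=10
Step 6: prey: 0+0-0=0; pred: 10+0-3=7
Step 7: prey: 0+0-0=0; pred: 7+0-2=5
Step 8: prey: 0+0-0=0; pred: 5+0-1=4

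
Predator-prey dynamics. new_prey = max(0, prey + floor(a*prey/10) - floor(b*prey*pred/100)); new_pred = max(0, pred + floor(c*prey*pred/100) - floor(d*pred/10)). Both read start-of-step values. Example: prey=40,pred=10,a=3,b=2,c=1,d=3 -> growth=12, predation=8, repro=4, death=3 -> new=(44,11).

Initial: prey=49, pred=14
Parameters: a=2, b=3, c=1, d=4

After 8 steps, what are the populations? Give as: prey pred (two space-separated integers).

Answer: 18 3

Derivation:
Step 1: prey: 49+9-20=38; pred: 14+6-5=15
Step 2: prey: 38+7-17=28; pred: 15+5-6=14
Step 3: prey: 28+5-11=22; pred: 14+3-5=12
Step 4: prey: 22+4-7=19; pred: 12+2-4=10
Step 5: prey: 19+3-5=17; pred: 10+1-4=7
Step 6: prey: 17+3-3=17; pred: 7+1-2=6
Step 7: prey: 17+3-3=17; pred: 6+1-2=5
Step 8: prey: 17+3-2=18; pred: 5+0-2=3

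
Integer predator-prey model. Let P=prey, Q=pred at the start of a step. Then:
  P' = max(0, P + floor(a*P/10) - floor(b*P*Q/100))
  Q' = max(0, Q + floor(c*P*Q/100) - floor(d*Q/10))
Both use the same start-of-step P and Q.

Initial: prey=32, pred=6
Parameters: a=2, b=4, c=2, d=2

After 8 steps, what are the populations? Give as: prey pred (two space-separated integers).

Answer: 1 13

Derivation:
Step 1: prey: 32+6-7=31; pred: 6+3-1=8
Step 2: prey: 31+6-9=28; pred: 8+4-1=11
Step 3: prey: 28+5-12=21; pred: 11+6-2=15
Step 4: prey: 21+4-12=13; pred: 15+6-3=18
Step 5: prey: 13+2-9=6; pred: 18+4-3=19
Step 6: prey: 6+1-4=3; pred: 19+2-3=18
Step 7: prey: 3+0-2=1; pred: 18+1-3=16
Step 8: prey: 1+0-0=1; pred: 16+0-3=13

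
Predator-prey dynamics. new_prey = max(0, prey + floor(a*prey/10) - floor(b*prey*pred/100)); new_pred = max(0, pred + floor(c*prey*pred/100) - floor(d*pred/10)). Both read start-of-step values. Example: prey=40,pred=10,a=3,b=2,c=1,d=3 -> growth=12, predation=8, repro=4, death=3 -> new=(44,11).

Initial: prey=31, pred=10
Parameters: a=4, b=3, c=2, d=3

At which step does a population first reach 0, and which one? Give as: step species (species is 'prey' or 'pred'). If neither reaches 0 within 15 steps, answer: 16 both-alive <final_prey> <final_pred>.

Step 1: prey: 31+12-9=34; pred: 10+6-3=13
Step 2: prey: 34+13-13=34; pred: 13+8-3=18
Step 3: prey: 34+13-18=29; pred: 18+12-5=25
Step 4: prey: 29+11-21=19; pred: 25+14-7=32
Step 5: prey: 19+7-18=8; pred: 32+12-9=35
Step 6: prey: 8+3-8=3; pred: 35+5-10=30
Step 7: prey: 3+1-2=2; pred: 30+1-9=22
Step 8: prey: 2+0-1=1; pred: 22+0-6=16
Step 9: prey: 1+0-0=1; pred: 16+0-4=12
Step 10: prey: 1+0-0=1; pred: 12+0-3=9
Step 11: prey: 1+0-0=1; pred: 9+0-2=7
Step 12: prey: 1+0-0=1; pred: 7+0-2=5
Step 13: prey: 1+0-0=1; pred: 5+0-1=4
Step 14: prey: 1+0-0=1; pred: 4+0-1=3
Step 15: prey: 1+0-0=1; pred: 3+0-0=3
No extinction within 15 steps

Answer: 16 both-alive 1 3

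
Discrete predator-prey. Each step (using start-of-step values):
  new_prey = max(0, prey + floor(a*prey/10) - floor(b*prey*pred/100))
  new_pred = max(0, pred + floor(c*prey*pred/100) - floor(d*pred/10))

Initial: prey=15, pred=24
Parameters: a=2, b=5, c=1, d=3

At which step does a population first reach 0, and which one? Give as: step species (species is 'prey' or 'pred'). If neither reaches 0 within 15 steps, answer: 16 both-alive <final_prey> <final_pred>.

Answer: 1 prey

Derivation:
Step 1: prey: 15+3-18=0; pred: 24+3-7=20
First extinction: prey at step 1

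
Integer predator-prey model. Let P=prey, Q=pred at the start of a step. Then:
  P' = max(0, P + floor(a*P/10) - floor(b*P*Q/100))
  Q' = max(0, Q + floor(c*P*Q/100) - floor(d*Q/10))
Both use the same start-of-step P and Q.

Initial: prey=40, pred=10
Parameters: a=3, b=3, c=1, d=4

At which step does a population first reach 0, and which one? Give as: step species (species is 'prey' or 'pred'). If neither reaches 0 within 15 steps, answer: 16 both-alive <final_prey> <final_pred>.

Answer: 16 both-alive 40 10

Derivation:
Step 1: prey: 40+12-12=40; pred: 10+4-4=10
Steps 2-15: state stable at prey=40, pred=10 (no change)
No extinction within 15 steps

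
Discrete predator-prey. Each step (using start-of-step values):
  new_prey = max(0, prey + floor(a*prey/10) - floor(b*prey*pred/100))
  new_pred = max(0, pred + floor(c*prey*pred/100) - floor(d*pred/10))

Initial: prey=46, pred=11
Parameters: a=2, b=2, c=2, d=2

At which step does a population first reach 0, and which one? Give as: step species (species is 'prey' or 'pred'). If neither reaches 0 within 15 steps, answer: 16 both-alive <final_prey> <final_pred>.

Answer: 5 prey

Derivation:
Step 1: prey: 46+9-10=45; pred: 11+10-2=19
Step 2: prey: 45+9-17=37; pred: 19+17-3=33
Step 3: prey: 37+7-24=20; pred: 33+24-6=51
Step 4: prey: 20+4-20=4; pred: 51+20-10=61
Step 5: prey: 4+0-4=0; pred: 61+4-12=53
First extinction: prey at step 5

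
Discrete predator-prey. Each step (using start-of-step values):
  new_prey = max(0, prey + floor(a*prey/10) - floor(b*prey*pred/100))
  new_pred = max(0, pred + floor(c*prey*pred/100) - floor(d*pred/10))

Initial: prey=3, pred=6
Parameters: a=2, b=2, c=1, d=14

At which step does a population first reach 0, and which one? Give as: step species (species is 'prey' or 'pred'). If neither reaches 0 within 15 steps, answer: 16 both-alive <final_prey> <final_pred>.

Step 1: prey: 3+0-0=3; pred: 6+0-8=0
First extinction: pred at step 1

Answer: 1 pred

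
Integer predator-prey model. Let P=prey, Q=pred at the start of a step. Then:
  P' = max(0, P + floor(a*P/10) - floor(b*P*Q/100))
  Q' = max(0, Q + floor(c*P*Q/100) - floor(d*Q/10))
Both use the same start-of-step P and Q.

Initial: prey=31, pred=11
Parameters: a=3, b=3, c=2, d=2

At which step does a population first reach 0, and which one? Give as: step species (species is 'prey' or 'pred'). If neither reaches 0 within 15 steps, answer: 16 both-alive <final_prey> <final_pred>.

Answer: 16 both-alive 1 5

Derivation:
Step 1: prey: 31+9-10=30; pred: 11+6-2=15
Step 2: prey: 30+9-13=26; pred: 15+9-3=21
Step 3: prey: 26+7-16=17; pred: 21+10-4=27
Step 4: prey: 17+5-13=9; pred: 27+9-5=31
Step 5: prey: 9+2-8=3; pred: 31+5-6=30
Step 6: prey: 3+0-2=1; pred: 30+1-6=25
Step 7: prey: 1+0-0=1; pred: 25+0-5=20
Step 8: prey: 1+0-0=1; pred: 20+0-4=16
Step 9: prey: 1+0-0=1; pred: 16+0-3=13
Step 10: prey: 1+0-0=1; pred: 13+0-2=11
Step 11: prey: 1+0-0=1; pred: 11+0-2=9
Step 12: prey: 1+0-0=1; pred: 9+0-1=8
Step 13: prey: 1+0-0=1; pred: 8+0-1=7
Step 14: prey: 1+0-0=1; pred: 7+0-1=6
Step 15: prey: 1+0-0=1; pred: 6+0-1=5
No extinction within 15 steps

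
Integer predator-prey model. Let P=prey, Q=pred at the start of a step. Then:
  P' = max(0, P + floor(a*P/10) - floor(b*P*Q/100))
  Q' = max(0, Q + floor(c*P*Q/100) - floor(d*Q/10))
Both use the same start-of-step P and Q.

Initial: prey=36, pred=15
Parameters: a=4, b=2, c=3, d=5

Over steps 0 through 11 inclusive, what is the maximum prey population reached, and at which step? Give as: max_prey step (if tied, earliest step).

Step 1: prey: 36+14-10=40; pred: 15+16-7=24
Step 2: prey: 40+16-19=37; pred: 24+28-12=40
Step 3: prey: 37+14-29=22; pred: 40+44-20=64
Step 4: prey: 22+8-28=2; pred: 64+42-32=74
Step 5: prey: 2+0-2=0; pred: 74+4-37=41
Step 6: prey: 0+0-0=0; pred: 41+0-20=21
Step 7: prey: 0+0-0=0; pred: 21+0-10=11
Step 8: prey: 0+0-0=0; pred: 11+0-5=6
Step 9: prey: 0+0-0=0; pred: 6+0-3=3
Step 10: prey: 0+0-0=0; pred: 3+0-1=2
Step 11: prey: 0+0-0=0; pred: 2+0-1=1
Max prey = 40 at step 1

Answer: 40 1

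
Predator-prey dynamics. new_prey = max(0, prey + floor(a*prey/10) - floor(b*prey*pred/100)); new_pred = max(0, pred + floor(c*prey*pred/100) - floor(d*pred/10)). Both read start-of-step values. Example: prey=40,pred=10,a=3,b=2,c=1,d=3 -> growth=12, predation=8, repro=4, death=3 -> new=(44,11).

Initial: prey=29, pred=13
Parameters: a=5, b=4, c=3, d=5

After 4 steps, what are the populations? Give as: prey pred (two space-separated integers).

Answer: 6 23

Derivation:
Step 1: prey: 29+14-15=28; pred: 13+11-6=18
Step 2: prey: 28+14-20=22; pred: 18+15-9=24
Step 3: prey: 22+11-21=12; pred: 24+15-12=27
Step 4: prey: 12+6-12=6; pred: 27+9-13=23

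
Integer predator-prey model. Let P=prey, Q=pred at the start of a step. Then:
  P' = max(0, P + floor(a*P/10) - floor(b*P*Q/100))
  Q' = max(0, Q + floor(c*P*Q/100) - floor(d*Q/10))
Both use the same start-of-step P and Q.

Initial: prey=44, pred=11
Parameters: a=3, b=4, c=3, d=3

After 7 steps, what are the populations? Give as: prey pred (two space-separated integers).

Step 1: prey: 44+13-19=38; pred: 11+14-3=22
Step 2: prey: 38+11-33=16; pred: 22+25-6=41
Step 3: prey: 16+4-26=0; pred: 41+19-12=48
Step 4: prey: 0+0-0=0; pred: 48+0-14=34
Step 5: prey: 0+0-0=0; pred: 34+0-10=24
Step 6: prey: 0+0-0=0; pred: 24+0-7=17
Step 7: prey: 0+0-0=0; pred: 17+0-5=12

Answer: 0 12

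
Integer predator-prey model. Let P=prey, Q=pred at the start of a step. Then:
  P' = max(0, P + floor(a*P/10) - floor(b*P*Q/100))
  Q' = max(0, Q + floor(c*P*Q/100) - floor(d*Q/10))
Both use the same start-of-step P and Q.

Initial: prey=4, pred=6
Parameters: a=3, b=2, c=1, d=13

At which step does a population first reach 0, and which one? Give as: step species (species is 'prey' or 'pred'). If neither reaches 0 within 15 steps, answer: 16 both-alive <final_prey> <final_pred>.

Step 1: prey: 4+1-0=5; pred: 6+0-7=0
First extinction: pred at step 1

Answer: 1 pred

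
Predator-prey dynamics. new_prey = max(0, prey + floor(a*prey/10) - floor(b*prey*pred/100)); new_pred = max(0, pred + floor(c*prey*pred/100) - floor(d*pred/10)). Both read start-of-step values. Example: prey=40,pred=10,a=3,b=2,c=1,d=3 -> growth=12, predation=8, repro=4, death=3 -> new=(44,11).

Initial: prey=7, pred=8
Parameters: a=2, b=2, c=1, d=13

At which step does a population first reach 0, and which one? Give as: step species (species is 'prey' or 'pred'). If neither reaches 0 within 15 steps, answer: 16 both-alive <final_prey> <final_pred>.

Answer: 1 pred

Derivation:
Step 1: prey: 7+1-1=7; pred: 8+0-10=0
First extinction: pred at step 1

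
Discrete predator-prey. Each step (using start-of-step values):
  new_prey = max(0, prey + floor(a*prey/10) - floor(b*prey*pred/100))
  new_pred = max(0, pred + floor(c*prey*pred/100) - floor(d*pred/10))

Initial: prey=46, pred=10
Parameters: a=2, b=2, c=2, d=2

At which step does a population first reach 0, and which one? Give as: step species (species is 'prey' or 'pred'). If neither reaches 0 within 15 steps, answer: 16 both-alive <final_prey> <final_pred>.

Answer: 5 prey

Derivation:
Step 1: prey: 46+9-9=46; pred: 10+9-2=17
Step 2: prey: 46+9-15=40; pred: 17+15-3=29
Step 3: prey: 40+8-23=25; pred: 29+23-5=47
Step 4: prey: 25+5-23=7; pred: 47+23-9=61
Step 5: prey: 7+1-8=0; pred: 61+8-12=57
First extinction: prey at step 5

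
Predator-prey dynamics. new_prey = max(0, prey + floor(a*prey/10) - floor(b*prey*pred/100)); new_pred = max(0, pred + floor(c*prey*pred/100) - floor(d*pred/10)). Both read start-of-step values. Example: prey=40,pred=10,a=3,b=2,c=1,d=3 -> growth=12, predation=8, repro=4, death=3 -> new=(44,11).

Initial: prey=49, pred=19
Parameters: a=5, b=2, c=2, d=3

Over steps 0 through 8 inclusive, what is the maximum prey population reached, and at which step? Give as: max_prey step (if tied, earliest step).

Step 1: prey: 49+24-18=55; pred: 19+18-5=32
Step 2: prey: 55+27-35=47; pred: 32+35-9=58
Step 3: prey: 47+23-54=16; pred: 58+54-17=95
Step 4: prey: 16+8-30=0; pred: 95+30-28=97
Step 5: prey: 0+0-0=0; pred: 97+0-29=68
Step 6: prey: 0+0-0=0; pred: 68+0-20=48
Step 7: prey: 0+0-0=0; pred: 48+0-14=34
Step 8: prey: 0+0-0=0; pred: 34+0-10=24
Max prey = 55 at step 1

Answer: 55 1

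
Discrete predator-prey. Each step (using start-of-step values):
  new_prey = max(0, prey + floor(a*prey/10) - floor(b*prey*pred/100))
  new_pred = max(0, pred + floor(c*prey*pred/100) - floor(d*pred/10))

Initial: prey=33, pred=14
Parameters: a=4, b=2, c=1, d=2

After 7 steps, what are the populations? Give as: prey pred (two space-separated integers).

Answer: 18 39

Derivation:
Step 1: prey: 33+13-9=37; pred: 14+4-2=16
Step 2: prey: 37+14-11=40; pred: 16+5-3=18
Step 3: prey: 40+16-14=42; pred: 18+7-3=22
Step 4: prey: 42+16-18=40; pred: 22+9-4=27
Step 5: prey: 40+16-21=35; pred: 27+10-5=32
Step 6: prey: 35+14-22=27; pred: 32+11-6=37
Step 7: prey: 27+10-19=18; pred: 37+9-7=39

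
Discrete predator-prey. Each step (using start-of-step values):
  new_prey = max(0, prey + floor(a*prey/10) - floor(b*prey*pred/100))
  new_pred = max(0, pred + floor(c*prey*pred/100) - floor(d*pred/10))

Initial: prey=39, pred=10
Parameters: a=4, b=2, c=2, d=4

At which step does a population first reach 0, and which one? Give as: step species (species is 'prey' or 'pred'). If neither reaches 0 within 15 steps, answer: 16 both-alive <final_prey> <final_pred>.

Step 1: prey: 39+15-7=47; pred: 10+7-4=13
Step 2: prey: 47+18-12=53; pred: 13+12-5=20
Step 3: prey: 53+21-21=53; pred: 20+21-8=33
Step 4: prey: 53+21-34=40; pred: 33+34-13=54
Step 5: prey: 40+16-43=13; pred: 54+43-21=76
Step 6: prey: 13+5-19=0; pred: 76+19-30=65
First extinction: prey at step 6

Answer: 6 prey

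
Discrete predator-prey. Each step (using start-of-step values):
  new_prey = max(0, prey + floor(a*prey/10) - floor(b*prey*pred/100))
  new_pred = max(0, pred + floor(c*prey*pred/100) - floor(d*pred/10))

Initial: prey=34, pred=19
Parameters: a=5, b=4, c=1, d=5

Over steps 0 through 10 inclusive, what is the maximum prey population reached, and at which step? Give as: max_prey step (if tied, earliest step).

Step 1: prey: 34+17-25=26; pred: 19+6-9=16
Step 2: prey: 26+13-16=23; pred: 16+4-8=12
Step 3: prey: 23+11-11=23; pred: 12+2-6=8
Step 4: prey: 23+11-7=27; pred: 8+1-4=5
Step 5: prey: 27+13-5=35; pred: 5+1-2=4
Step 6: prey: 35+17-5=47; pred: 4+1-2=3
Step 7: prey: 47+23-5=65; pred: 3+1-1=3
Step 8: prey: 65+32-7=90; pred: 3+1-1=3
Step 9: prey: 90+45-10=125; pred: 3+2-1=4
Step 10: prey: 125+62-20=167; pred: 4+5-2=7
Max prey = 167 at step 10

Answer: 167 10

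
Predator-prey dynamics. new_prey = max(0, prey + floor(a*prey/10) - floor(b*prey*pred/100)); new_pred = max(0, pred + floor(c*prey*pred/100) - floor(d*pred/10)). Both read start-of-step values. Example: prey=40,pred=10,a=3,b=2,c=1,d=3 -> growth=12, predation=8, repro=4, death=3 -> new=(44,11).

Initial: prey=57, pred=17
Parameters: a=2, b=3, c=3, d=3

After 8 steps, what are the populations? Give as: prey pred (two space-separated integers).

Answer: 0 10

Derivation:
Step 1: prey: 57+11-29=39; pred: 17+29-5=41
Step 2: prey: 39+7-47=0; pred: 41+47-12=76
Step 3: prey: 0+0-0=0; pred: 76+0-22=54
Step 4: prey: 0+0-0=0; pred: 54+0-16=38
Step 5: prey: 0+0-0=0; pred: 38+0-11=27
Step 6: prey: 0+0-0=0; pred: 27+0-8=19
Step 7: prey: 0+0-0=0; pred: 19+0-5=14
Step 8: prey: 0+0-0=0; pred: 14+0-4=10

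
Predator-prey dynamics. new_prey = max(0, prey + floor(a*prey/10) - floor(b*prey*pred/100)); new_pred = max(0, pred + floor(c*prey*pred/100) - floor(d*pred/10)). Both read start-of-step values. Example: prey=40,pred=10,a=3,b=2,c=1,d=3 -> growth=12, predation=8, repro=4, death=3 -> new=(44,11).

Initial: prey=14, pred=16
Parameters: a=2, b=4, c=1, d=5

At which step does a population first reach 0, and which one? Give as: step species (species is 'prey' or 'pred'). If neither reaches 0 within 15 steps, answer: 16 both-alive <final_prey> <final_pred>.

Answer: 16 both-alive 35 1

Derivation:
Step 1: prey: 14+2-8=8; pred: 16+2-8=10
Step 2: prey: 8+1-3=6; pred: 10+0-5=5
Step 3: prey: 6+1-1=6; pred: 5+0-2=3
Step 4: prey: 6+1-0=7; pred: 3+0-1=2
Step 5: prey: 7+1-0=8; pred: 2+0-1=1
Step 6: prey: 8+1-0=9; pred: 1+0-0=1
Step 7: prey: 9+1-0=10; pred: 1+0-0=1
Step 8: prey: 10+2-0=12; pred: 1+0-0=1
Step 9: prey: 12+2-0=14; pred: 1+0-0=1
Step 10: prey: 14+2-0=16; pred: 1+0-0=1
Step 11: prey: 16+3-0=19; pred: 1+0-0=1
Step 12: prey: 19+3-0=22; pred: 1+0-0=1
Step 13: prey: 22+4-0=26; pred: 1+0-0=1
Step 14: prey: 26+5-1=30; pred: 1+0-0=1
Step 15: prey: 30+6-1=35; pred: 1+0-0=1
No extinction within 15 steps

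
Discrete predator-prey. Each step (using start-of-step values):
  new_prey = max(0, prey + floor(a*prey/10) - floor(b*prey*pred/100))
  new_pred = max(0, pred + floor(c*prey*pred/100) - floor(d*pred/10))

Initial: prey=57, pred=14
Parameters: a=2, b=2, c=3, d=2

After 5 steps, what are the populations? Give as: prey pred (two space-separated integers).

Answer: 0 84

Derivation:
Step 1: prey: 57+11-15=53; pred: 14+23-2=35
Step 2: prey: 53+10-37=26; pred: 35+55-7=83
Step 3: prey: 26+5-43=0; pred: 83+64-16=131
Step 4: prey: 0+0-0=0; pred: 131+0-26=105
Step 5: prey: 0+0-0=0; pred: 105+0-21=84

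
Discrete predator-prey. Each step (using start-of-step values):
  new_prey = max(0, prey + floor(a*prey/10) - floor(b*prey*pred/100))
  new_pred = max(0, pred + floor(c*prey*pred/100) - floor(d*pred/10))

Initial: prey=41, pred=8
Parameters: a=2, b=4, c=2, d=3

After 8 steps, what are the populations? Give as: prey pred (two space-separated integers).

Answer: 2 6

Derivation:
Step 1: prey: 41+8-13=36; pred: 8+6-2=12
Step 2: prey: 36+7-17=26; pred: 12+8-3=17
Step 3: prey: 26+5-17=14; pred: 17+8-5=20
Step 4: prey: 14+2-11=5; pred: 20+5-6=19
Step 5: prey: 5+1-3=3; pred: 19+1-5=15
Step 6: prey: 3+0-1=2; pred: 15+0-4=11
Step 7: prey: 2+0-0=2; pred: 11+0-3=8
Step 8: prey: 2+0-0=2; pred: 8+0-2=6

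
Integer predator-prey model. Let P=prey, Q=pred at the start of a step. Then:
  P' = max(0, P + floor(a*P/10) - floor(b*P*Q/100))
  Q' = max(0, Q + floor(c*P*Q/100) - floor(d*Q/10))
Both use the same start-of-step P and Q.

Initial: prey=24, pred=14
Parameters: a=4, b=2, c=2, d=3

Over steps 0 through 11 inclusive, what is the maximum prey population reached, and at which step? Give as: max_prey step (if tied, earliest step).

Step 1: prey: 24+9-6=27; pred: 14+6-4=16
Step 2: prey: 27+10-8=29; pred: 16+8-4=20
Step 3: prey: 29+11-11=29; pred: 20+11-6=25
Step 4: prey: 29+11-14=26; pred: 25+14-7=32
Step 5: prey: 26+10-16=20; pred: 32+16-9=39
Step 6: prey: 20+8-15=13; pred: 39+15-11=43
Step 7: prey: 13+5-11=7; pred: 43+11-12=42
Step 8: prey: 7+2-5=4; pred: 42+5-12=35
Step 9: prey: 4+1-2=3; pred: 35+2-10=27
Step 10: prey: 3+1-1=3; pred: 27+1-8=20
Step 11: prey: 3+1-1=3; pred: 20+1-6=15
Max prey = 29 at step 2

Answer: 29 2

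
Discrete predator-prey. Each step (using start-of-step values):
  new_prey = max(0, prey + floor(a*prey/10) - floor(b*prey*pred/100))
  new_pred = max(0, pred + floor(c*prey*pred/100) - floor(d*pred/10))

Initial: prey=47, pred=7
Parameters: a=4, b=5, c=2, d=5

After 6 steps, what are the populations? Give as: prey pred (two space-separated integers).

Step 1: prey: 47+18-16=49; pred: 7+6-3=10
Step 2: prey: 49+19-24=44; pred: 10+9-5=14
Step 3: prey: 44+17-30=31; pred: 14+12-7=19
Step 4: prey: 31+12-29=14; pred: 19+11-9=21
Step 5: prey: 14+5-14=5; pred: 21+5-10=16
Step 6: prey: 5+2-4=3; pred: 16+1-8=9

Answer: 3 9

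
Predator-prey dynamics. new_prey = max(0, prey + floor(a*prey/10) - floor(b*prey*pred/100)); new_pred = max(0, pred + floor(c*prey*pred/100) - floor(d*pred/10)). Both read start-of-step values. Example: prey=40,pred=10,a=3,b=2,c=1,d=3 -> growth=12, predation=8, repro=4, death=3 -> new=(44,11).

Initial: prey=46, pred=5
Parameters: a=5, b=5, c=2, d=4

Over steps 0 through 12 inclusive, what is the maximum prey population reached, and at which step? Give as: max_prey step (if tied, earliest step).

Answer: 67 2

Derivation:
Step 1: prey: 46+23-11=58; pred: 5+4-2=7
Step 2: prey: 58+29-20=67; pred: 7+8-2=13
Step 3: prey: 67+33-43=57; pred: 13+17-5=25
Step 4: prey: 57+28-71=14; pred: 25+28-10=43
Step 5: prey: 14+7-30=0; pred: 43+12-17=38
Step 6: prey: 0+0-0=0; pred: 38+0-15=23
Step 7: prey: 0+0-0=0; pred: 23+0-9=14
Step 8: prey: 0+0-0=0; pred: 14+0-5=9
Step 9: prey: 0+0-0=0; pred: 9+0-3=6
Step 10: prey: 0+0-0=0; pred: 6+0-2=4
Step 11: prey: 0+0-0=0; pred: 4+0-1=3
Step 12: prey: 0+0-0=0; pred: 3+0-1=2
Max prey = 67 at step 2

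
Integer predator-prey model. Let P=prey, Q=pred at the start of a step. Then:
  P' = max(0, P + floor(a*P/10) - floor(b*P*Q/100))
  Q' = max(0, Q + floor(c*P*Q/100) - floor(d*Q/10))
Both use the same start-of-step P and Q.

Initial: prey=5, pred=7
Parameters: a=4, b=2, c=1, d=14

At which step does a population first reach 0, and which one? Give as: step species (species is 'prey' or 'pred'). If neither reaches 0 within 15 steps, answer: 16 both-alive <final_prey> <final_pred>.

Answer: 1 pred

Derivation:
Step 1: prey: 5+2-0=7; pred: 7+0-9=0
First extinction: pred at step 1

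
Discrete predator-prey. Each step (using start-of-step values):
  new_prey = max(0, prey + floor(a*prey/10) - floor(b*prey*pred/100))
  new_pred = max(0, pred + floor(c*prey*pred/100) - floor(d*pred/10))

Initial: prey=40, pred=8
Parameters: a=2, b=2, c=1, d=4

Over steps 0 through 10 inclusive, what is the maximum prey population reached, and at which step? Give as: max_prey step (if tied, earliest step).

Step 1: prey: 40+8-6=42; pred: 8+3-3=8
Step 2: prey: 42+8-6=44; pred: 8+3-3=8
Step 3: prey: 44+8-7=45; pred: 8+3-3=8
Step 4: prey: 45+9-7=47; pred: 8+3-3=8
Step 5: prey: 47+9-7=49; pred: 8+3-3=8
Step 6: prey: 49+9-7=51; pred: 8+3-3=8
Step 7: prey: 51+10-8=53; pred: 8+4-3=9
Step 8: prey: 53+10-9=54; pred: 9+4-3=10
Step 9: prey: 54+10-10=54; pred: 10+5-4=11
Step 10: prey: 54+10-11=53; pred: 11+5-4=12
Max prey = 54 at step 8

Answer: 54 8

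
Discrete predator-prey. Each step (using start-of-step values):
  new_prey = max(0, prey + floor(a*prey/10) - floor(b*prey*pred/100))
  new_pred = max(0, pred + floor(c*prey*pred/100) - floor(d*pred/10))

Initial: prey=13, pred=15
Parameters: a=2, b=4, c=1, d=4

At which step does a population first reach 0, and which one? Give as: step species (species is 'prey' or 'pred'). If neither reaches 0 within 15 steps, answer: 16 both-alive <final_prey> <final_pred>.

Step 1: prey: 13+2-7=8; pred: 15+1-6=10
Step 2: prey: 8+1-3=6; pred: 10+0-4=6
Step 3: prey: 6+1-1=6; pred: 6+0-2=4
Step 4: prey: 6+1-0=7; pred: 4+0-1=3
Step 5: prey: 7+1-0=8; pred: 3+0-1=2
Step 6: prey: 8+1-0=9; pred: 2+0-0=2
Step 7: prey: 9+1-0=10; pred: 2+0-0=2
Step 8: prey: 10+2-0=12; pred: 2+0-0=2
Step 9: prey: 12+2-0=14; pred: 2+0-0=2
Step 10: prey: 14+2-1=15; pred: 2+0-0=2
Step 11: prey: 15+3-1=17; pred: 2+0-0=2
Step 12: prey: 17+3-1=19; pred: 2+0-0=2
Step 13: prey: 19+3-1=21; pred: 2+0-0=2
Step 14: prey: 21+4-1=24; pred: 2+0-0=2
Step 15: prey: 24+4-1=27; pred: 2+0-0=2
No extinction within 15 steps

Answer: 16 both-alive 27 2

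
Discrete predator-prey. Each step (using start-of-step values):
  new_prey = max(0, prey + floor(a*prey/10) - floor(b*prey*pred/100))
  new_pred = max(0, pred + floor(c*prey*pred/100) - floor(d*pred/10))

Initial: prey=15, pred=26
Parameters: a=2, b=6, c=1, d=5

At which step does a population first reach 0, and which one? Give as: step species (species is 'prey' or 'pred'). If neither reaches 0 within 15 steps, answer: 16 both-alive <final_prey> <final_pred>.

Answer: 1 prey

Derivation:
Step 1: prey: 15+3-23=0; pred: 26+3-13=16
First extinction: prey at step 1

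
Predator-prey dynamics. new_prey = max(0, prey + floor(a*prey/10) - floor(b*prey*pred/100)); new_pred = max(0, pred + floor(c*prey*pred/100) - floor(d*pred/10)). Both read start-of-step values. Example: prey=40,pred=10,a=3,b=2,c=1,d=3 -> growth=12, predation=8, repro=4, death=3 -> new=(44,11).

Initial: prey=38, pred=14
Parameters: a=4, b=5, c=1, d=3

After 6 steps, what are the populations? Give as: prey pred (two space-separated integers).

Step 1: prey: 38+15-26=27; pred: 14+5-4=15
Step 2: prey: 27+10-20=17; pred: 15+4-4=15
Step 3: prey: 17+6-12=11; pred: 15+2-4=13
Step 4: prey: 11+4-7=8; pred: 13+1-3=11
Step 5: prey: 8+3-4=7; pred: 11+0-3=8
Step 6: prey: 7+2-2=7; pred: 8+0-2=6

Answer: 7 6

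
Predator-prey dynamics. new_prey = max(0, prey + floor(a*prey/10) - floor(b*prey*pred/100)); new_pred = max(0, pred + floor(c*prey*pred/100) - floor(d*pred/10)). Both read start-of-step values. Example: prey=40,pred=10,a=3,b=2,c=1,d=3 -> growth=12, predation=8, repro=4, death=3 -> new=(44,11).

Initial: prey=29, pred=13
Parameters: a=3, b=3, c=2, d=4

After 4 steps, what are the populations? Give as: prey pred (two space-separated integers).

Step 1: prey: 29+8-11=26; pred: 13+7-5=15
Step 2: prey: 26+7-11=22; pred: 15+7-6=16
Step 3: prey: 22+6-10=18; pred: 16+7-6=17
Step 4: prey: 18+5-9=14; pred: 17+6-6=17

Answer: 14 17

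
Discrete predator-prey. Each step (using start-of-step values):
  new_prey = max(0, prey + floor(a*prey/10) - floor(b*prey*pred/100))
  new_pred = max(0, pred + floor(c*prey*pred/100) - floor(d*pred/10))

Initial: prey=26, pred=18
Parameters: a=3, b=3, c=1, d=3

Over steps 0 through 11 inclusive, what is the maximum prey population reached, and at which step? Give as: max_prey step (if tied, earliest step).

Step 1: prey: 26+7-14=19; pred: 18+4-5=17
Step 2: prey: 19+5-9=15; pred: 17+3-5=15
Step 3: prey: 15+4-6=13; pred: 15+2-4=13
Step 4: prey: 13+3-5=11; pred: 13+1-3=11
Step 5: prey: 11+3-3=11; pred: 11+1-3=9
Step 6: prey: 11+3-2=12; pred: 9+0-2=7
Step 7: prey: 12+3-2=13; pred: 7+0-2=5
Step 8: prey: 13+3-1=15; pred: 5+0-1=4
Step 9: prey: 15+4-1=18; pred: 4+0-1=3
Step 10: prey: 18+5-1=22; pred: 3+0-0=3
Step 11: prey: 22+6-1=27; pred: 3+0-0=3
Max prey = 27 at step 11

Answer: 27 11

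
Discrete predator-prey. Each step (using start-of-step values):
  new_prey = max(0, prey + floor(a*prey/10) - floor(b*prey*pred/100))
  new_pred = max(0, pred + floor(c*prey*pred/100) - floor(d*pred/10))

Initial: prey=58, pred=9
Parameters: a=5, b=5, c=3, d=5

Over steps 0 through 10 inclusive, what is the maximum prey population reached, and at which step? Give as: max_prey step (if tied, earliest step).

Answer: 61 1

Derivation:
Step 1: prey: 58+29-26=61; pred: 9+15-4=20
Step 2: prey: 61+30-61=30; pred: 20+36-10=46
Step 3: prey: 30+15-69=0; pred: 46+41-23=64
Step 4: prey: 0+0-0=0; pred: 64+0-32=32
Step 5: prey: 0+0-0=0; pred: 32+0-16=16
Step 6: prey: 0+0-0=0; pred: 16+0-8=8
Step 7: prey: 0+0-0=0; pred: 8+0-4=4
Step 8: prey: 0+0-0=0; pred: 4+0-2=2
Step 9: prey: 0+0-0=0; pred: 2+0-1=1
Step 10: prey: 0+0-0=0; pred: 1+0-0=1
Max prey = 61 at step 1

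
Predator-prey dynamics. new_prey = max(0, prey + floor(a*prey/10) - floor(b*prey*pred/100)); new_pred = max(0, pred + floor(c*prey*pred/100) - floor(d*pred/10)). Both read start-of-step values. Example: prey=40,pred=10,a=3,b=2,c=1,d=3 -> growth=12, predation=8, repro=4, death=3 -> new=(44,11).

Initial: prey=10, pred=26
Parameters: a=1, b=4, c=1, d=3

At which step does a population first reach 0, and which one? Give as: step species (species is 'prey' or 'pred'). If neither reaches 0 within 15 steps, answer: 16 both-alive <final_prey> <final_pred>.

Step 1: prey: 10+1-10=1; pred: 26+2-7=21
Step 2: prey: 1+0-0=1; pred: 21+0-6=15
Step 3: prey: 1+0-0=1; pred: 15+0-4=11
Step 4: prey: 1+0-0=1; pred: 11+0-3=8
Step 5: prey: 1+0-0=1; pred: 8+0-2=6
Step 6: prey: 1+0-0=1; pred: 6+0-1=5
Step 7: prey: 1+0-0=1; pred: 5+0-1=4
Step 8: prey: 1+0-0=1; pred: 4+0-1=3
Step 9: prey: 1+0-0=1; pred: 3+0-0=3
Steps 10-15: state stable at prey=1, pred=3 (no change)
No extinction within 15 steps

Answer: 16 both-alive 1 3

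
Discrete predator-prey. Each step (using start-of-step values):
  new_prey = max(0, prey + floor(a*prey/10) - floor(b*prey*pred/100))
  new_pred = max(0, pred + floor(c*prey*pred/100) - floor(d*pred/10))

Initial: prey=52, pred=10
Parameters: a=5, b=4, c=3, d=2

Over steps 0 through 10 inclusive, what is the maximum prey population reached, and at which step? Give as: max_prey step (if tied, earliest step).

Step 1: prey: 52+26-20=58; pred: 10+15-2=23
Step 2: prey: 58+29-53=34; pred: 23+40-4=59
Step 3: prey: 34+17-80=0; pred: 59+60-11=108
Step 4: prey: 0+0-0=0; pred: 108+0-21=87
Step 5: prey: 0+0-0=0; pred: 87+0-17=70
Step 6: prey: 0+0-0=0; pred: 70+0-14=56
Step 7: prey: 0+0-0=0; pred: 56+0-11=45
Step 8: prey: 0+0-0=0; pred: 45+0-9=36
Step 9: prey: 0+0-0=0; pred: 36+0-7=29
Step 10: prey: 0+0-0=0; pred: 29+0-5=24
Max prey = 58 at step 1

Answer: 58 1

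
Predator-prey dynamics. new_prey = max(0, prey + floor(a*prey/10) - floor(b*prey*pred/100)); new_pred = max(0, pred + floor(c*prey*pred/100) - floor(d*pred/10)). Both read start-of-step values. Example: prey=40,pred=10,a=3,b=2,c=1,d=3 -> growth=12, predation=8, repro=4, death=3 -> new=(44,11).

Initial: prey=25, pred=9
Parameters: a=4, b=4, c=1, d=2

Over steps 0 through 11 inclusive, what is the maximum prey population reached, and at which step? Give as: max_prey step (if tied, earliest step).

Step 1: prey: 25+10-9=26; pred: 9+2-1=10
Step 2: prey: 26+10-10=26; pred: 10+2-2=10
Step 3: prey: 26+10-10=26; pred: 10+2-2=10
Step 4: prey: 26+10-10=26; pred: 10+2-2=10
Step 5: prey: 26+10-10=26; pred: 10+2-2=10
Step 6: prey: 26+10-10=26; pred: 10+2-2=10
Step 7: prey: 26+10-10=26; pred: 10+2-2=10
Step 8: prey: 26+10-10=26; pred: 10+2-2=10
Step 9: prey: 26+10-10=26; pred: 10+2-2=10
Step 10: prey: 26+10-10=26; pred: 10+2-2=10
Step 11: prey: 26+10-10=26; pred: 10+2-2=10
Max prey = 26 at step 1

Answer: 26 1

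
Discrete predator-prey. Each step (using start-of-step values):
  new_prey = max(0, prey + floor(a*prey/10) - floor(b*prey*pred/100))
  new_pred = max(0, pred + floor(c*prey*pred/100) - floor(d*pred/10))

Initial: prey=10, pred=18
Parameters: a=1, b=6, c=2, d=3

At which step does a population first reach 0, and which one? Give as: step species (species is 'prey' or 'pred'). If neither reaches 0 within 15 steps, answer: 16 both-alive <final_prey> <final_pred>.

Step 1: prey: 10+1-10=1; pred: 18+3-5=16
Step 2: prey: 1+0-0=1; pred: 16+0-4=12
Step 3: prey: 1+0-0=1; pred: 12+0-3=9
Step 4: prey: 1+0-0=1; pred: 9+0-2=7
Step 5: prey: 1+0-0=1; pred: 7+0-2=5
Step 6: prey: 1+0-0=1; pred: 5+0-1=4
Step 7: prey: 1+0-0=1; pred: 4+0-1=3
Step 8: prey: 1+0-0=1; pred: 3+0-0=3
Steps 9-15: state stable at prey=1, pred=3 (no change)
No extinction within 15 steps

Answer: 16 both-alive 1 3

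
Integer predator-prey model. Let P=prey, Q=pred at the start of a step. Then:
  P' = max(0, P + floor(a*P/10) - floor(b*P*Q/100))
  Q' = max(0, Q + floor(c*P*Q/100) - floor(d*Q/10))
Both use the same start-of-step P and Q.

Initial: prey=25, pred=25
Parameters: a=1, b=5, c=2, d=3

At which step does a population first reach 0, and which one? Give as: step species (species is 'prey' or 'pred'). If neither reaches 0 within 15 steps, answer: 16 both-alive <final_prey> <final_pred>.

Answer: 1 prey

Derivation:
Step 1: prey: 25+2-31=0; pred: 25+12-7=30
First extinction: prey at step 1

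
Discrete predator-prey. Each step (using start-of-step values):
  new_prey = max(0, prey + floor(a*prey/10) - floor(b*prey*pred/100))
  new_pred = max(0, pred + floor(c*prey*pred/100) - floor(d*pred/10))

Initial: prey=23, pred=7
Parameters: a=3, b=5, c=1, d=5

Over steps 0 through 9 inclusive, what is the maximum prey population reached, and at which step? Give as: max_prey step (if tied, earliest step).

Answer: 88 9

Derivation:
Step 1: prey: 23+6-8=21; pred: 7+1-3=5
Step 2: prey: 21+6-5=22; pred: 5+1-2=4
Step 3: prey: 22+6-4=24; pred: 4+0-2=2
Step 4: prey: 24+7-2=29; pred: 2+0-1=1
Step 5: prey: 29+8-1=36; pred: 1+0-0=1
Step 6: prey: 36+10-1=45; pred: 1+0-0=1
Step 7: prey: 45+13-2=56; pred: 1+0-0=1
Step 8: prey: 56+16-2=70; pred: 1+0-0=1
Step 9: prey: 70+21-3=88; pred: 1+0-0=1
Max prey = 88 at step 9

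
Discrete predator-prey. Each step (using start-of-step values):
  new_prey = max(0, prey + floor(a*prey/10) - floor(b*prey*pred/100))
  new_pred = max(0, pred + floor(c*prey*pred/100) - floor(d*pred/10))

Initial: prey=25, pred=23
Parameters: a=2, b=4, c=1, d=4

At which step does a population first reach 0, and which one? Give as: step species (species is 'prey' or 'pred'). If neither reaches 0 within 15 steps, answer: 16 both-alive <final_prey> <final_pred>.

Step 1: prey: 25+5-23=7; pred: 23+5-9=19
Step 2: prey: 7+1-5=3; pred: 19+1-7=13
Step 3: prey: 3+0-1=2; pred: 13+0-5=8
Step 4: prey: 2+0-0=2; pred: 8+0-3=5
Step 5: prey: 2+0-0=2; pred: 5+0-2=3
Step 6: prey: 2+0-0=2; pred: 3+0-1=2
Step 7: prey: 2+0-0=2; pred: 2+0-0=2
Steps 8-15: state stable at prey=2, pred=2 (no change)
No extinction within 15 steps

Answer: 16 both-alive 2 2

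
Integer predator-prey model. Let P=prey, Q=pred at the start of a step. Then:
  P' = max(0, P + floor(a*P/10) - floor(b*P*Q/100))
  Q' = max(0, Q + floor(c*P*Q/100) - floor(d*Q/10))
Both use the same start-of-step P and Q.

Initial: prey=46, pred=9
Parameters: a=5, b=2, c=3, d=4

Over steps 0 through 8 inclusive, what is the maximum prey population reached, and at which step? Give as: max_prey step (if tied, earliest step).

Step 1: prey: 46+23-8=61; pred: 9+12-3=18
Step 2: prey: 61+30-21=70; pred: 18+32-7=43
Step 3: prey: 70+35-60=45; pred: 43+90-17=116
Step 4: prey: 45+22-104=0; pred: 116+156-46=226
Step 5: prey: 0+0-0=0; pred: 226+0-90=136
Step 6: prey: 0+0-0=0; pred: 136+0-54=82
Step 7: prey: 0+0-0=0; pred: 82+0-32=50
Step 8: prey: 0+0-0=0; pred: 50+0-20=30
Max prey = 70 at step 2

Answer: 70 2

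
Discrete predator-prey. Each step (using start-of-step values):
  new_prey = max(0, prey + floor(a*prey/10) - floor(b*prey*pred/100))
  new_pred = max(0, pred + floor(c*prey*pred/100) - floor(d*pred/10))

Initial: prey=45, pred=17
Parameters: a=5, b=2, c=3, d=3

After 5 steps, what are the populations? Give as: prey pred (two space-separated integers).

Step 1: prey: 45+22-15=52; pred: 17+22-5=34
Step 2: prey: 52+26-35=43; pred: 34+53-10=77
Step 3: prey: 43+21-66=0; pred: 77+99-23=153
Step 4: prey: 0+0-0=0; pred: 153+0-45=108
Step 5: prey: 0+0-0=0; pred: 108+0-32=76

Answer: 0 76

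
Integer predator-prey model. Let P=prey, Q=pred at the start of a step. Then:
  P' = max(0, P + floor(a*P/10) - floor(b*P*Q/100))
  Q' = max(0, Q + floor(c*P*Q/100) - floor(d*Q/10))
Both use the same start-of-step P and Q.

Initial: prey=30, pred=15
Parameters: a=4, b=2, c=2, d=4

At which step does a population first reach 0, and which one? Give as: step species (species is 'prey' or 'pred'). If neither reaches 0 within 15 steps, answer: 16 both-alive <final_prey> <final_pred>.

Answer: 16 both-alive 12 2

Derivation:
Step 1: prey: 30+12-9=33; pred: 15+9-6=18
Step 2: prey: 33+13-11=35; pred: 18+11-7=22
Step 3: prey: 35+14-15=34; pred: 22+15-8=29
Step 4: prey: 34+13-19=28; pred: 29+19-11=37
Step 5: prey: 28+11-20=19; pred: 37+20-14=43
Step 6: prey: 19+7-16=10; pred: 43+16-17=42
Step 7: prey: 10+4-8=6; pred: 42+8-16=34
Step 8: prey: 6+2-4=4; pred: 34+4-13=25
Step 9: prey: 4+1-2=3; pred: 25+2-10=17
Step 10: prey: 3+1-1=3; pred: 17+1-6=12
Step 11: prey: 3+1-0=4; pred: 12+0-4=8
Step 12: prey: 4+1-0=5; pred: 8+0-3=5
Step 13: prey: 5+2-0=7; pred: 5+0-2=3
Step 14: prey: 7+2-0=9; pred: 3+0-1=2
Step 15: prey: 9+3-0=12; pred: 2+0-0=2
No extinction within 15 steps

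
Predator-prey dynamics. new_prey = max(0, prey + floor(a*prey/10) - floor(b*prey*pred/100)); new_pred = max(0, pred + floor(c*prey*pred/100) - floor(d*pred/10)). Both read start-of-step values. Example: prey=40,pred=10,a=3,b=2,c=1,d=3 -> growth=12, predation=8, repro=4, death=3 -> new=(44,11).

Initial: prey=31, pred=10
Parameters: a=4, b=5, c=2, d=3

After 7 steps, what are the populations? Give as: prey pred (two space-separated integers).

Step 1: prey: 31+12-15=28; pred: 10+6-3=13
Step 2: prey: 28+11-18=21; pred: 13+7-3=17
Step 3: prey: 21+8-17=12; pred: 17+7-5=19
Step 4: prey: 12+4-11=5; pred: 19+4-5=18
Step 5: prey: 5+2-4=3; pred: 18+1-5=14
Step 6: prey: 3+1-2=2; pred: 14+0-4=10
Step 7: prey: 2+0-1=1; pred: 10+0-3=7

Answer: 1 7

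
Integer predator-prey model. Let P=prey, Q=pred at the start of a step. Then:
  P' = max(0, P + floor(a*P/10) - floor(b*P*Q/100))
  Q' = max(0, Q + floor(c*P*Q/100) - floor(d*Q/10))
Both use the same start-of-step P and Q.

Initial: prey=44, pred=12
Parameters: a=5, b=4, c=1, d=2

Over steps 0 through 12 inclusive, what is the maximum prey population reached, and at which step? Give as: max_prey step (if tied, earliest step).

Answer: 45 1

Derivation:
Step 1: prey: 44+22-21=45; pred: 12+5-2=15
Step 2: prey: 45+22-27=40; pred: 15+6-3=18
Step 3: prey: 40+20-28=32; pred: 18+7-3=22
Step 4: prey: 32+16-28=20; pred: 22+7-4=25
Step 5: prey: 20+10-20=10; pred: 25+5-5=25
Step 6: prey: 10+5-10=5; pred: 25+2-5=22
Step 7: prey: 5+2-4=3; pred: 22+1-4=19
Step 8: prey: 3+1-2=2; pred: 19+0-3=16
Step 9: prey: 2+1-1=2; pred: 16+0-3=13
Step 10: prey: 2+1-1=2; pred: 13+0-2=11
Step 11: prey: 2+1-0=3; pred: 11+0-2=9
Step 12: prey: 3+1-1=3; pred: 9+0-1=8
Max prey = 45 at step 1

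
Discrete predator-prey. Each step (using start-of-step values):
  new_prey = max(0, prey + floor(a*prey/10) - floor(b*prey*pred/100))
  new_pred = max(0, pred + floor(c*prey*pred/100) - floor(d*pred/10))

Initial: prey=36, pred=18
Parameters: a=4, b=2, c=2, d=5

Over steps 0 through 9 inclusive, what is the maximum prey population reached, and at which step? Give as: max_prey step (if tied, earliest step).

Step 1: prey: 36+14-12=38; pred: 18+12-9=21
Step 2: prey: 38+15-15=38; pred: 21+15-10=26
Step 3: prey: 38+15-19=34; pred: 26+19-13=32
Step 4: prey: 34+13-21=26; pred: 32+21-16=37
Step 5: prey: 26+10-19=17; pred: 37+19-18=38
Step 6: prey: 17+6-12=11; pred: 38+12-19=31
Step 7: prey: 11+4-6=9; pred: 31+6-15=22
Step 8: prey: 9+3-3=9; pred: 22+3-11=14
Step 9: prey: 9+3-2=10; pred: 14+2-7=9
Max prey = 38 at step 1

Answer: 38 1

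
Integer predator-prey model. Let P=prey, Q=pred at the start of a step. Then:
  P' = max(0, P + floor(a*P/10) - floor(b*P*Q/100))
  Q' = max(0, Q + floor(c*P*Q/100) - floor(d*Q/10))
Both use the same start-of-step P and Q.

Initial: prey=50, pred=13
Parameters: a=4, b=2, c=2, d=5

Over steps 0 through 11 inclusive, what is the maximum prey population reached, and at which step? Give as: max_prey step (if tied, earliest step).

Step 1: prey: 50+20-13=57; pred: 13+13-6=20
Step 2: prey: 57+22-22=57; pred: 20+22-10=32
Step 3: prey: 57+22-36=43; pred: 32+36-16=52
Step 4: prey: 43+17-44=16; pred: 52+44-26=70
Step 5: prey: 16+6-22=0; pred: 70+22-35=57
Step 6: prey: 0+0-0=0; pred: 57+0-28=29
Step 7: prey: 0+0-0=0; pred: 29+0-14=15
Step 8: prey: 0+0-0=0; pred: 15+0-7=8
Step 9: prey: 0+0-0=0; pred: 8+0-4=4
Step 10: prey: 0+0-0=0; pred: 4+0-2=2
Step 11: prey: 0+0-0=0; pred: 2+0-1=1
Max prey = 57 at step 1

Answer: 57 1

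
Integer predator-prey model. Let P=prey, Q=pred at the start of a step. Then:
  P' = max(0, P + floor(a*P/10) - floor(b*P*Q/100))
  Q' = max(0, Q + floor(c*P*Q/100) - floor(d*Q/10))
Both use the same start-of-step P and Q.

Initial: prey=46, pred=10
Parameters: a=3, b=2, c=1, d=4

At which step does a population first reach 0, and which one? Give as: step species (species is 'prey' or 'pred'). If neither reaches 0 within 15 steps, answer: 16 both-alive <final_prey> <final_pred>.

Step 1: prey: 46+13-9=50; pred: 10+4-4=10
Step 2: prey: 50+15-10=55; pred: 10+5-4=11
Step 3: prey: 55+16-12=59; pred: 11+6-4=13
Step 4: prey: 59+17-15=61; pred: 13+7-5=15
Step 5: prey: 61+18-18=61; pred: 15+9-6=18
Step 6: prey: 61+18-21=58; pred: 18+10-7=21
Step 7: prey: 58+17-24=51; pred: 21+12-8=25
Step 8: prey: 51+15-25=41; pred: 25+12-10=27
Step 9: prey: 41+12-22=31; pred: 27+11-10=28
Step 10: prey: 31+9-17=23; pred: 28+8-11=25
Step 11: prey: 23+6-11=18; pred: 25+5-10=20
Step 12: prey: 18+5-7=16; pred: 20+3-8=15
Step 13: prey: 16+4-4=16; pred: 15+2-6=11
Step 14: prey: 16+4-3=17; pred: 11+1-4=8
Step 15: prey: 17+5-2=20; pred: 8+1-3=6
No extinction within 15 steps

Answer: 16 both-alive 20 6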